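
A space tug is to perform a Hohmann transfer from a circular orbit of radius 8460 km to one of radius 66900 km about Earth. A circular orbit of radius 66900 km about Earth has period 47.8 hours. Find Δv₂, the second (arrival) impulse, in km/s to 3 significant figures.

From Kepler's third law T² = 4π²r³/μ at r = 66900 km, T = 47.8 hours = 47.8 × 3600 s = 1.7208×10^5 s: μ = 4π²r³/T² = 3.99188×10^5 km³/s².
Semi-major axis of the transfer orbit: a_t = (8460 + 66900)/2 = 37680 km.
Circular speed at r = 66900 km: v_c = √(μ/r) = 2.4427 km/s.
Transfer-orbit speed at the same r (vis-viva, a = a_t): v_t = √[μ(2/r − 1/a_t)] = 1.1575 km/s.
Δv₂ = |v_t − v_c| = |1.1575 − 2.4427| = 1.285 km/s.

Δv₂ = 1.29 km/s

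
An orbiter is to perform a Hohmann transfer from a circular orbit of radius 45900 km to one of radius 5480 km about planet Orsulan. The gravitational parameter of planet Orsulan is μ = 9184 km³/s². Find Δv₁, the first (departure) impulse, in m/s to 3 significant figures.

Δv₁ = 241 m/s

Semi-major axis of the transfer orbit: a_t = (45900 + 5480)/2 = 25690 km.
On the circular orbit at r = 45900 km, v_c = √(μ/r) = 0.4473 km/s.
Vis-viva on the transfer ellipse at r = 45900 km gives v_t = √[μ(2/r − 1/a_t)] = 0.2066 km/s.
Δv₁ = |v_t − v_c| = |0.2066 − 0.4473| = 0.2407 km/s.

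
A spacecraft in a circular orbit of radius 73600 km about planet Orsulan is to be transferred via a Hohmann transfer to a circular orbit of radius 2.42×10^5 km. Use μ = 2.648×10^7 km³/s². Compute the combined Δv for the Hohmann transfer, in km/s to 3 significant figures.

Δv = 7.84 km/s

Semi-major axis of the transfer orbit: a_t = (73600 + 2.420×10^5)/2 = 1.578×10^5 km.
At r₁ the circular-orbit speed is v₁ = √(μ/r₁) = 18.9679 km/s.
On the transfer ellipse at r₁, vis-viva gives v_p = √[μ(2/r₁ − 1/a_t)] = 23.4895 km/s.
First burn Δv₁ = |v_p − v₁| = 4.5216 km/s.
At r₂, v₂ = √(μ/r₂) = 10.4605 km/s.
Transfer-orbit speed at r₂: v_a = √[μ(2/r₂ − 1/a_t)] = 7.14392 km/s.
Second burn Δv₂ = |v₂ − v_a| = 3.3166 km/s.
Δv = Δv₁ + Δv₂ = 4.5216 + 3.3166 = 7.838 km/s.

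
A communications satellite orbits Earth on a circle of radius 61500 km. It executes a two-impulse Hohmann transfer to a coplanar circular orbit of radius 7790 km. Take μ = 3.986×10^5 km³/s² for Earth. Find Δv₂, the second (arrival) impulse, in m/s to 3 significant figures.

Δv₂ = 2380 m/s

The Hohmann ellipse has a_t = (r₁ + r₂)/2 = 34645 km.
On the circular orbit at r = 7790 km, v_c = √(μ/r) = 7.1532 km/s.
Vis-viva on the transfer ellipse at r = 7790 km gives v_t = √[μ(2/r − 1/a_t)] = 9.5305 km/s.
Δv₂ = |v_t − v_c| = |9.5305 − 7.1532| = 2.377 km/s.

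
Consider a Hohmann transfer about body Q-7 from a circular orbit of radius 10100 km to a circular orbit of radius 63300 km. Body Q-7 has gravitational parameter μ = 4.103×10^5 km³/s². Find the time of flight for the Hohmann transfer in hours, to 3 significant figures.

The Hohmann ellipse has a_t = (r₁ + r₂)/2 = 36700 km.
Half the transfer-orbit period gives t = π√(a_t³/μ) = 34480 s.
Converting: 34480 s ÷ 3600 s/hour = 9.58 hours.

t = 9.58 hours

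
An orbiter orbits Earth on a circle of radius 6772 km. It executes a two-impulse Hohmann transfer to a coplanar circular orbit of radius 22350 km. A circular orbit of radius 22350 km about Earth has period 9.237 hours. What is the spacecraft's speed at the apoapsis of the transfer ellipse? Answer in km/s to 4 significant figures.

From Kepler's third law T² = 4π²r³/μ at r = 22350 km, T = 9.237 hours = 9.237 × 3600 s = 33253.2 s: μ = 4π²r³/T² = 3.98589×10^5 km³/s².
Semi-major axis of the transfer orbit: a_t = (6772 + 22350)/2 = 14561 km.
The apoapsis of the transfer ellipse is at r = 22350 km.
Vis-viva: v = √[μ(2/r − 1/a_t)] = √[3.98589×10^5 × (2/22350 − 1/14561)] = 2.880 km/s.

v = 2.880 km/s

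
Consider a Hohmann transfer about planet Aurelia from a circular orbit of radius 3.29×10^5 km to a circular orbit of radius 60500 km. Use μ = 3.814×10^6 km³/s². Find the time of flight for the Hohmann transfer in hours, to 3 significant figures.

t = 38.4 hours

Semi-major axis of the transfer orbit: a_t = (3.290×10^5 + 60500)/2 = 1.9475×10^5 km.
By Kepler's third law the transfer-orbit period is T = 2π√(a_t³/μ), so t = T/2 = 1.383×10^5 s.
Converting: 1.383×10^5 s ÷ 3600 s/hour = 38.4 hours.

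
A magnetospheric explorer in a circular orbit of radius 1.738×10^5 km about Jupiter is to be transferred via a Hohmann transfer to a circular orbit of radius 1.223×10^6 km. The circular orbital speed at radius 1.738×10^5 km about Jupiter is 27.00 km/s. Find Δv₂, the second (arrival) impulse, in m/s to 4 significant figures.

Δv₂ = 5101 m/s

From the circular-orbit relation v² = μ/r at r = 1.738×10^5 km: μ = v²r = (27.00)² × 1.738×10^5 = 1.26700×10^8 km³/s².
The Hohmann ellipse has a_t = (r₁ + r₂)/2 = 6.984×10^5 km.
On the circular orbit at r = 1.223×10^6 km, v_c = √(μ/r) = 10.1783 km/s.
Transfer-orbit speed at the same r (vis-viva, a = a_t): v_t = √[μ(2/r − 1/a_t)] = 5.07748 km/s.
Δv₂ = |v_t − v_c| = |5.07748 − 10.1783| = 5.101 km/s.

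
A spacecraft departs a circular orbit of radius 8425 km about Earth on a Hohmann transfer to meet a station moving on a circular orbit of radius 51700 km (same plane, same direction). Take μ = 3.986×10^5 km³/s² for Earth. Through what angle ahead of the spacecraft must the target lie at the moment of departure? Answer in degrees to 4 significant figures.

The Hohmann ellipse has a_t = (r₁ + r₂)/2 = 30062.5 km.
The half-period of the transfer ellipse is t = π√(a_t³/μ) = 25940 s.
Target angular speed ω₂ = √(μ/r₂³) = 5.371×10^-5 rad/s.
Angle swept by the target during transfer: ω₂·t = 1.393 rad = 79.81°.
Arrival is 180° from departure on the ellipse, so φ = 180° − 79.81° = 100.2°.

φ = 100.2°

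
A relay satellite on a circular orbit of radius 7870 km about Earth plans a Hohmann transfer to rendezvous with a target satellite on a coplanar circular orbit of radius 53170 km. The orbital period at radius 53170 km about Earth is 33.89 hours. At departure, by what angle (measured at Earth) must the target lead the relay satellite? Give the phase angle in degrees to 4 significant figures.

φ = 101.7°

From Kepler's third law T² = 4π²r³/μ at r = 53170 km, T = 33.89 hours = 33.89 × 3600 s = 1.22004×10^5 s: μ = 4π²r³/T² = 3.98668×10^5 km³/s².
Transfer-ellipse semi-major axis a_t = (r₁ + r₂)/2 = (7870 + 53170)/2 = 30520 km.
Transfer time t = π√(a_t³/μ) = 26529 s.
The target's mean motion on its circular orbit is ω₂ = √(μ/r₂³) = 5.1500×10^-5 rad/s.
Angle swept by the target during transfer: ω₂·t = 1.3662 rad = 78.28°.
Arrival is 180° from departure on the ellipse, so φ = 180° − 78.28° = 101.7°.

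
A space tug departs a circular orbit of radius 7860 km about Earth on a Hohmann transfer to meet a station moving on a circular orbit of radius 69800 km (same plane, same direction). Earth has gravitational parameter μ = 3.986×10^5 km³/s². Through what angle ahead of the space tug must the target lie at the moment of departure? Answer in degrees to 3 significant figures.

φ = 105°

Semi-major axis of the transfer orbit: a_t = (7860 + 69800)/2 = 38830 km.
Transfer time t = π√(a_t³/μ) = 38070 s.
Target angular speed ω₂ = √(μ/r₂³) = 3.424×10^-5 rad/s.
Angle swept by the target during transfer: ω₂·t = 1.3035 rad = 74.69°.
The space tug traverses 180° on the transfer ellipse, so the target must lead by 180° − 74.69° = 105°.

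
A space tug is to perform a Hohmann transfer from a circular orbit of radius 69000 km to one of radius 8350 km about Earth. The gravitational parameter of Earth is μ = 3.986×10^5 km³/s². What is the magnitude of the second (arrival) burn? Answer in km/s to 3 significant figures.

The Hohmann ellipse has a_t = (r₁ + r₂)/2 = 38675 km.
Circular speed at r = 8350 km: v_c = √(μ/r) = 6.9092 km/s.
Transfer-orbit speed at the same r (vis-viva, a = a_t): v_t = √[μ(2/r − 1/a_t)] = 9.2286 km/s.
Δv₂ = |v_t − v_c| = |9.2286 − 6.9092| = 2.319 km/s.

Δv₂ = 2.32 km/s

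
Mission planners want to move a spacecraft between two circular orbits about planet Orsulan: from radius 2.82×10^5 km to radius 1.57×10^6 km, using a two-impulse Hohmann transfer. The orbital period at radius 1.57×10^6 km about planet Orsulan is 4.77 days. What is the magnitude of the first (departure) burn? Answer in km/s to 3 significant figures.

Δv₁ = 17.1 km/s

From Kepler's third law T² = 4π²r³/μ at r = 1.57×10^6 km, T = 4.77 days = 4.77 × 86400 s = 4.12128×10^5 s: μ = 4π²r³/T² = 8.99486×10^8 km³/s².
Semi-major axis of the transfer orbit: a_t = (2.820×10^5 + 1.570×10^6)/2 = 9.260×10^5 km.
On the circular orbit at r = 2.820×10^5 km, v_c = √(μ/r) = 56.48 km/s.
Vis-viva on the transfer ellipse at r = 2.820×10^5 km gives v_t = √[μ(2/r − 1/a_t)] = 73.54 km/s.
Δv₁ = |v_t − v_c| = |73.54 − 56.48| = 17.06 km/s.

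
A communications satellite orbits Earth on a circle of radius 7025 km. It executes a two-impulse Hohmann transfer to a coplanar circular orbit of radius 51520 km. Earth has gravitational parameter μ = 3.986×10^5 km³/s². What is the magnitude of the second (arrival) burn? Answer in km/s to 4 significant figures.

Δv₂ = 1.419 km/s

Semi-major axis of the transfer orbit: a_t = (7025 + 51520)/2 = 29272.5 km.
On the circular orbit at r = 51520 km, v_c = √(μ/r) = 2.782 km/s.
Vis-viva on the transfer ellipse at r = 51520 km gives v_t = √[μ(2/r − 1/a_t)] = 1.363 km/s.
Δv₂ = |v_t − v_c| = |1.363 − 2.782| = 1.419 km/s.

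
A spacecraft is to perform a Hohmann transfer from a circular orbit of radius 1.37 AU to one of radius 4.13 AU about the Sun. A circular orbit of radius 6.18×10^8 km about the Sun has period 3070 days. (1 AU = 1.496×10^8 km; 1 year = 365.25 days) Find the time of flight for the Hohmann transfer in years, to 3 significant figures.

From Kepler's third law T² = 4π²r³/μ at r = 6.18×10^8 km, T = 3070 days = 3070 × 86400 s = 2.65248×10^8 s: μ = 4π²r³/T² = 1.32441×10^11 km³/s².
In km: r₁ = 1.37 × 1.496×10^8 = 2.04952×10^8 km; r₂ = 4.13 × 1.496×10^8 = 6.17848×10^8 km.
Semi-major axis of the transfer orbit: a_t = (2.04952×10^8 + 6.17848×10^8)/2 = 4.114×10^8 km.
By Kepler's third law the transfer-orbit period is T = 2π√(a_t³/μ), so t = T/2 = 7.203×10^7 s.
Converting: 7.203×10^7 s ÷ 3.15576×10^7 s/year (365.25 × 86400) = 2.28 years.

t = 2.28 years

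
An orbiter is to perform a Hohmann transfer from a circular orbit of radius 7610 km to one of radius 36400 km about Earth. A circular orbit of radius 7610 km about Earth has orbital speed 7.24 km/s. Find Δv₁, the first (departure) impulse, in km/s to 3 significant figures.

Δv₁ = 2.07 km/s

From the circular-orbit relation v² = μ/r at r = 7610 km: μ = v²r = (7.24)² × 7610 = 3.98898×10^5 km³/s².
The Hohmann ellipse has a_t = (r₁ + r₂)/2 = 22005 km.
On the circular orbit at r = 7610 km, v_c = √(μ/r) = 7.240 km/s.
Transfer-orbit speed at the same r (vis-viva, a = a_t): v_t = √[μ(2/r − 1/a_t)] = 9.312 km/s.
Δv₁ = |v_t − v_c| = |9.312 − 7.240| = 2.072 km/s.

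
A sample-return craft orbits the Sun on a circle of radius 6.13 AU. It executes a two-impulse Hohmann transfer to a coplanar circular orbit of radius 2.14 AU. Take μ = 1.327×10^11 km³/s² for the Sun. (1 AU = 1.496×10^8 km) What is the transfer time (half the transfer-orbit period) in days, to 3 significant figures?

In km: r₁ = 6.13 × 1.496×10^8 = 9.17048×10^8 km; r₂ = 2.14 × 1.496×10^8 = 3.20144×10^8 km.
Semi-major axis of the transfer orbit: a_t = (9.17048×10^8 + 3.20144×10^8)/2 = 6.18596×10^8 km.
Transfer time t = π√(a_t³/μ) = π√((6.18596×10^8)³ / 1.327×10^11) = 1.327×10^8 s.
Converting: 1.327×10^8 s ÷ 86400 s/day = 1540 days.

t = 1540 days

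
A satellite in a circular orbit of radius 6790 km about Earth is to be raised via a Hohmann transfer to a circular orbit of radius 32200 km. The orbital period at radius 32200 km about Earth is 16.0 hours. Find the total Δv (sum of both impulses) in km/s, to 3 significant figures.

From Kepler's third law T² = 4π²r³/μ at r = 32200 km, T = 16.0 hours = 16.0 × 3600 s = 57600 s: μ = 4π²r³/T² = 3.97267×10^5 km³/s².
Transfer-ellipse semi-major axis a_t = (r₁ + r₂)/2 = (6790 + 32200)/2 = 19495 km.
At r₁ the circular-orbit speed is v₁ = √(μ/r₁) = 7.649 km/s.
Transfer-orbit speed at r₁ (vis-viva equation): v_p = √[μ(2/r₁ − 1/a_t)] = 9.830 km/s.
First burn Δv₁ = |v_p − v₁| = 2.181 km/s.
Circular speed at r₂: v₂ = √(μ/r₂) = 3.5125 km/s.
Transfer-orbit speed at r₂: v_a = √[μ(2/r₂ − 1/a_t)] = 2.0729 km/s.
Second burn Δv₂ = |v₂ − v_a| = 1.440 km/s.
Δv = Δv₁ + Δv₂ = 2.181 + 1.440 = 3.621 km/s.

Δv = 3.62 km/s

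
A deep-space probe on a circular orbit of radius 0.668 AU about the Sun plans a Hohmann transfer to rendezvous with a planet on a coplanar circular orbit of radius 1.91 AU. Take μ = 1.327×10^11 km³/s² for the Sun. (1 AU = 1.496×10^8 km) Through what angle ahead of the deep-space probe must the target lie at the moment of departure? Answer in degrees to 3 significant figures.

φ = 80.2°

In km: r₁ = 0.668 × 1.496×10^8 = 9.99328×10^7 km; r₂ = 1.91 × 1.496×10^8 = 2.85736×10^8 km.
Semi-major axis of the transfer orbit: a_t = (9.99328×10^7 + 2.85736×10^8)/2 = 1.928344×10^8 km.
Transfer time t = π√(a_t³/μ) = 2.3094×10^7 s.
Target angular speed ω₂ = √(μ/r₂³) = 7.5420×10^-8 rad/s.
Angle swept by the target during transfer: ω₂·t = 1.7417 rad = 99.79°.
Arrival is 180° from departure on the ellipse, so φ = 180° − 99.79° = 80.2°.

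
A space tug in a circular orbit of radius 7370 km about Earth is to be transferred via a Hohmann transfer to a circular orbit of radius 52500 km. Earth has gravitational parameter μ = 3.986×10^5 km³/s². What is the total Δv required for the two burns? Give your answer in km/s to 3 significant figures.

Δv = 3.77 km/s

Transfer-ellipse semi-major axis a_t = (r₁ + r₂)/2 = (7370 + 52500)/2 = 29935 km.
Circular speed at r₁: v₁ = √(μ/r₁) = √(3.986×10^5/7370) = 7.354 km/s.
On the transfer ellipse at r₁, v² = μ(2/r − 1/a) gives v_p = √[μ(2/r₁ − 1/a_t)] = 9.739 km/s.
First burn Δv₁ = |v_p − v₁| = 2.385 km/s.
Circular speed at r₂: v₂ = √(μ/r₂) = 2.755 km/s.
Transfer-orbit speed at r₂: v_a = √[μ(2/r₂ − 1/a_t)] = 1.367 km/s.
Second burn Δv₂ = |v₂ − v_a| = 1.388 km/s.
Total Δv = Δv₁ + Δv₂ = 3.773 km/s.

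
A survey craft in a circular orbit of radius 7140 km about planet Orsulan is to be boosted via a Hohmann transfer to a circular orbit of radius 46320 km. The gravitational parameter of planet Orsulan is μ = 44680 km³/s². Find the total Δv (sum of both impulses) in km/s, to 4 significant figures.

Δv = 1.266 km/s

The Hohmann ellipse has a_t = (r₁ + r₂)/2 = 26730 km.
Circular speed at r₁: v₁ = √(μ/r₁) = √(44680/7140) = 2.5015 km/s.
Transfer-orbit speed at r₁ (v² = μ(2/r − 1/a)): v_p = √[μ(2/r₁ − 1/a_t)] = 3.2930 km/s.
First burn Δv₁ = |v_p − v₁| = 0.7915 km/s.
Circular speed at r₂: v₂ = √(μ/r₂) = 0.9821 km/s.
Transfer-orbit speed at r₂: v_a = √[μ(2/r₂ − 1/a_t)] = 0.5076 km/s.
Second burn Δv₂ = |v₂ − v_a| = 0.4745 km/s.
Δv = Δv₁ + Δv₂ = 0.7915 + 0.4745 = 1.266 km/s.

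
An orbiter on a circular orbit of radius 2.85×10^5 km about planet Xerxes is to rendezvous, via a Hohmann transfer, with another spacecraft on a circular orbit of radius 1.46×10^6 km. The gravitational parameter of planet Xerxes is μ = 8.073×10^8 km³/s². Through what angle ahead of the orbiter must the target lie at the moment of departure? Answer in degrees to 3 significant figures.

φ = 96.8°

The Hohmann ellipse has a_t = (r₁ + r₂)/2 = 8.725×10^5 km.
The half-period of the transfer ellipse is t = π√(a_t³/μ) = 90112 s.
The target's mean motion on its circular orbit is ω₂ = √(μ/r₂³) = 1.6106×10^-5 rad/s.
Angle swept by the target during transfer: ω₂·t = 1.45134 rad = 83.16°.
The orbiter traverses 180° on the transfer ellipse, so the target must lead by 180° − 83.16° = 96.8°.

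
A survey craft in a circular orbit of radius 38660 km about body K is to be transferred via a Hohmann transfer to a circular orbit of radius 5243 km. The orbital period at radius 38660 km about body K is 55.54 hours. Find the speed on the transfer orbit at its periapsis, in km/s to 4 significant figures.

From Kepler's third law T² = 4π²r³/μ at r = 38660 km, T = 55.54 hours = 55.54 × 3600 s = 1.99944×10^5 s: μ = 4π²r³/T² = 57059.6 km³/s².
Semi-major axis of the transfer orbit: a_t = (38660 + 5243)/2 = 21951.5 km.
At periapsis, r = 5243 km.
Applying v² = μ(2/r − 1/a_t): v = 4.378 km/s.

v = 4.378 km/s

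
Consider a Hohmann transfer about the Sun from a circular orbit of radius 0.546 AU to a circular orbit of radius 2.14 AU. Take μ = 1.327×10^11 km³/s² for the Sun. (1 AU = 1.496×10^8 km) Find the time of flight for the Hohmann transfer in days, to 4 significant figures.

t = 284.3 days

In km: r₁ = 0.546 × 1.496×10^8 = 8.16816×10^7 km; r₂ = 2.14 × 1.496×10^8 = 3.20144×10^8 km.
Semi-major axis of the transfer orbit: a_t = (8.16816×10^7 + 3.20144×10^8)/2 = 2.009128×10^8 km.
By Kepler's third law the transfer-orbit period is T = 2π√(a_t³/μ), so t = T/2 = 2.456×10^7 s.
Converting: 2.456×10^7 s ÷ 86400 s/day = 284.3 days.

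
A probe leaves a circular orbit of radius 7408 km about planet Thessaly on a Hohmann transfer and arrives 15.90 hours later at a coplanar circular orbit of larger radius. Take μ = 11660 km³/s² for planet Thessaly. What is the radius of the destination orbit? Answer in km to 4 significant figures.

Transfer time t = 15.90 hours = 57240 s, and t = π√(a_t³/μ).
So a_t = (μ t²/π²)^(1/3) = (11660 × (57240)² / π²)^(1/3) = 15701 km.
Since a_t = (r₁ + r₂)/2, r₂ = 2a_t − r₁ = 2×15701 − 7408 = 23994 km.

r₂ = 23990 km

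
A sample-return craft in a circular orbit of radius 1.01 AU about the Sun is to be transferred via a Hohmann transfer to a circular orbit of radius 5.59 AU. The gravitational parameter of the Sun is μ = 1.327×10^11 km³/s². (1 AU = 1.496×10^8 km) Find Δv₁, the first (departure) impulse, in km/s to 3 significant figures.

In km: r₁ = 1.01 × 1.496×10^8 = 1.51096×10^8 km; r₂ = 5.59 × 1.496×10^8 = 8.36264×10^8 km.
Semi-major axis of the transfer orbit: a_t = (1.51096×10^8 + 8.36264×10^8)/2 = 4.9368×10^8 km.
Circular speed at r = 1.51096×10^8 km: v_c = √(μ/r) = 29.6353 km/s.
Vis-viva on the transfer ellipse at r = 1.51096×10^8 km gives v_t = √[μ(2/r − 1/a_t)] = 38.5707 km/s.
Δv₁ = |v_t − v_c| = |38.5707 − 29.6353| = 8.935 km/s.

Δv₁ = 8.94 km/s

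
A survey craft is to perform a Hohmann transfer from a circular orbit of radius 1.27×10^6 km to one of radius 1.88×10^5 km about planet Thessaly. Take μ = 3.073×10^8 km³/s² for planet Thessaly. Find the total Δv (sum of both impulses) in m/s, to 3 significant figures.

Transfer-ellipse semi-major axis a_t = (r₁ + r₂)/2 = (1.270×10^6 + 1.880×10^5)/2 = 7.290×10^5 km.
Circular speed at r₁: v₁ = √(μ/r₁) = √(3.073×10^8/1.270×10^6) = 15.555 km/s.
Transfer-orbit speed at r₁ (vis-viva equation): v_a = √[μ(2/r₁ − 1/a_t)] = 7.8994 km/s.
First burn Δv₁ = |v_a − v₁| = 7.656 km/s.
Circular speed at r₂: v₂ = √(μ/r₂) = 40.43 km/s.
Transfer-orbit speed at r₂: v_p = √[μ(2/r₂ − 1/a_t)] = 53.36 km/s.
Second burn Δv₂ = |v₂ − v_p| = 12.93 km/s.
Total Δv = Δv₁ + Δv₂ = 20.59 km/s.

Δv = 20600 m/s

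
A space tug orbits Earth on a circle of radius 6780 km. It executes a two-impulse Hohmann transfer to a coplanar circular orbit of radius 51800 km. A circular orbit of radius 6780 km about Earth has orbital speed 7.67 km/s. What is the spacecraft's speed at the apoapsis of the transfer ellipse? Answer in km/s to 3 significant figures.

v = 1.34 km/s

From the circular-orbit relation v² = μ/r at r = 6780 km: μ = v²r = (7.67)² × 6780 = 3.98860×10^5 km³/s².
The Hohmann ellipse has a_t = (r₁ + r₂)/2 = 29290 km.
The apoapsis of the transfer ellipse is at r = 51800 km.
Vis-viva: v = √[μ(2/r − 1/a_t)] = √[3.98860×10^5 × (2/51800 − 1/29290)] = 1.335 km/s.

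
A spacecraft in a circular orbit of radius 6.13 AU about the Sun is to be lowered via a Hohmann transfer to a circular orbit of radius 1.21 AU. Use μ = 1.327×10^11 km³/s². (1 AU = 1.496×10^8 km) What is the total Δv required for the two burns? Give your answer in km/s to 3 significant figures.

In km: r₁ = 6.13 × 1.496×10^8 = 9.17048×10^8 km; r₂ = 1.21 × 1.496×10^8 = 1.81016×10^8 km.
Transfer-ellipse semi-major axis a_t = (r₁ + r₂)/2 = (9.17048×10^8 + 1.81016×10^8)/2 = 5.49032×10^8 km.
At r₁ the circular-orbit speed is v₁ = √(μ/r₁) = 12.029 km/s.
On the transfer ellipse at r₁, vis-viva gives v_a = √[μ(2/r₁ − 1/a_t)] = 6.9072 km/s.
First burn Δv₁ = |v_a − v₁| = 5.122 km/s.
At r₂, v₂ = √(μ/r₂) = 27.0755 km/s.
Transfer-orbit speed at r₂: v_p = √[μ(2/r₂ − 1/a_t)] = 34.9924 km/s.
Second burn Δv₂ = |v₂ − v_p| = 7.917 km/s.
Total Δv = Δv₁ + Δv₂ = 13.04 km/s.

Δv = 13.0 km/s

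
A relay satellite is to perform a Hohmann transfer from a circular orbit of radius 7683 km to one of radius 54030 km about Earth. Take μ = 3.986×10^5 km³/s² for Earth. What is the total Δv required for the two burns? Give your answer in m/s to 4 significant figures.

Transfer-ellipse semi-major axis a_t = (r₁ + r₂)/2 = (7683 + 54030)/2 = 30856.5 km.
At r₁ the circular-orbit speed is v₁ = √(μ/r₁) = 7.203 km/s.
On the transfer ellipse at r₁, v² = μ(2/r − 1/a) gives v_p = √[μ(2/r₁ − 1/a_t)] = 9.531 km/s.
First burn Δv₁ = |v_p − v₁| = 2.328 km/s.
At r₂, v₂ = √(μ/r₂) = 2.716 km/s.
Transfer-orbit speed at r₂: v_a = √[μ(2/r₂ − 1/a_t)] = 1.355 km/s.
Second burn Δv₂ = |v₂ − v_a| = 1.361 km/s.
Total Δv = Δv₁ + Δv₂ = 3.689 km/s.

Δv = 3689 m/s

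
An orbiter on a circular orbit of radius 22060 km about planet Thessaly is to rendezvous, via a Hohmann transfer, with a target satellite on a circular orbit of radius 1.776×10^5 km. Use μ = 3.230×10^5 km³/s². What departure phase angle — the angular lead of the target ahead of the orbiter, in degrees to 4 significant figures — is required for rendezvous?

The Hohmann ellipse has a_t = (r₁ + r₂)/2 = 99830 km.
The half-period of the transfer ellipse is t = π√(a_t³/μ) = 1.744×10^5 s.
Target angular speed ω₂ = √(μ/r₂³) = 7.593×10^-6 rad/s.
Angle swept by the target during transfer: ω₂·t = 1.324 rad = 75.86°.
Arrival is 180° from departure on the ellipse, so φ = 180° − 75.86° = 104.1°.

φ = 104.1°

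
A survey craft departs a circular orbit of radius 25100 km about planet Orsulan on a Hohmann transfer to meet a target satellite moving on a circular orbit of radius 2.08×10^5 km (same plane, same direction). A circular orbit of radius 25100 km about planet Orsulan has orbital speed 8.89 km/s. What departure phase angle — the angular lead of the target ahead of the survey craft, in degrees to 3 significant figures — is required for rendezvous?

From the circular-orbit relation v² = μ/r at r = 25100 km: μ = v²r = (8.89)² × 25100 = 1.98371×10^6 km³/s².
Semi-major axis of the transfer orbit: a_t = (25100 + 2.080×10^5)/2 = 1.1655×10^5 km.
The half-period of the transfer ellipse is t = π√(a_t³/μ) = 88752.3 s.
The target's mean motion on its circular orbit is ω₂ = √(μ/r₂³) = 1.48472×10^-5 rad/s.
Angle swept by the target during transfer: ω₂·t = 1.31772 rad = 75.4998°.
Arrival is 180° from departure on the ellipse, so φ = 180° − 75.4998° = 105°.

φ = 105°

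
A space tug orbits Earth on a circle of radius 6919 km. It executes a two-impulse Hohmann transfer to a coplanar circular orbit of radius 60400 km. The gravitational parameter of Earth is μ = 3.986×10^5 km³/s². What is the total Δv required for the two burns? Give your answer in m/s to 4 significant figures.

Δv = 3982 m/s

Transfer-ellipse semi-major axis a_t = (r₁ + r₂)/2 = (6919 + 60400)/2 = 33659.5 km.
Circular speed at r₁: v₁ = √(μ/r₁) = √(3.986×10^5/6919) = 7.590091 km/s.
On the transfer ellipse at r₁, v² = μ(2/r − 1/a) gives v_p = √[μ(2/r₁ − 1/a_t)] = 10.16744 km/s.
First burn Δv₁ = |v_p − v₁| = 2.57735 km/s.
Circular speed at r₂: v₂ = √(μ/r₂) = 2.56892 km/s.
Transfer-orbit speed at r₂: v_a = √[μ(2/r₂ − 1/a_t)] = 1.16471 km/s.
Second burn Δv₂ = |v₂ − v_a| = 1.40421 km/s.
Total Δv = Δv₁ + Δv₂ = 3.982 km/s.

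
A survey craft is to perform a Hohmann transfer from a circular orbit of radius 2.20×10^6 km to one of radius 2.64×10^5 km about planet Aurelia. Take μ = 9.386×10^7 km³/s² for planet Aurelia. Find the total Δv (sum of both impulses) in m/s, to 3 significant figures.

Δv = 9850 m/s

The Hohmann ellipse has a_t = (r₁ + r₂)/2 = 1.232×10^6 km.
Circular speed at r₁: v₁ = √(μ/r₁) = √(9.386×10^7/2.200×10^6) = 6.532 km/s.
On the transfer ellipse at r₁, vis-viva equation gives v_a = √[μ(2/r₁ − 1/a_t)] = 3.024 km/s.
First burn Δv₁ = |v_a − v₁| = 3.508 km/s.
At r₂, v₂ = √(μ/r₂) = 18.856 km/s.
Transfer-orbit speed at r₂: v_p = √[μ(2/r₂ − 1/a_t)] = 25.197 km/s.
Second burn Δv₂ = |v₂ − v_p| = 6.341 km/s.
Δv = Δv₁ + Δv₂ = 3.508 + 6.341 = 9.849 km/s.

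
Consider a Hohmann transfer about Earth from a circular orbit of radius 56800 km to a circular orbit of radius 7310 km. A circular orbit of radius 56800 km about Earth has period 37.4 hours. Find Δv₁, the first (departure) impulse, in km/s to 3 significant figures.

From Kepler's third law T² = 4π²r³/μ at r = 56800 km, T = 37.4 hours = 37.4 × 3600 s = 1.3464×10^5 s: μ = 4π²r³/T² = 3.99077×10^5 km³/s².
Semi-major axis of the transfer orbit: a_t = (56800 + 7310)/2 = 32055 km.
On the circular orbit at r = 56800 km, v_c = √(μ/r) = 2.651 km/s.
Vis-viva on the transfer ellipse at r = 56800 km gives v_t = √[μ(2/r − 1/a_t)] = 1.266 km/s.
Δv₁ = |v_t − v_c| = |1.266 − 2.651| = 1.385 km/s.

Δv₁ = 1.38 km/s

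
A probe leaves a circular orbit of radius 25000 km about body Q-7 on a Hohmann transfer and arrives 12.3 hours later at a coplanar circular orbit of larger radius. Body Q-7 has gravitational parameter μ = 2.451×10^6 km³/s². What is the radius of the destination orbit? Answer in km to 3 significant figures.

Transfer time t = 12.3 hours = 44280 s, and t = π√(a_t³/μ).
So a_t = (μ t²/π²)^(1/3) = (2.451×10^6 × (44280)² / π²)^(1/3) = 78672 km.
Since a_t = (r₁ + r₂)/2, r₂ = 2a_t − r₁ = 2×78672 − 25000 = 1.32344×10^5 km.

r₂ = 1.32×10^5 km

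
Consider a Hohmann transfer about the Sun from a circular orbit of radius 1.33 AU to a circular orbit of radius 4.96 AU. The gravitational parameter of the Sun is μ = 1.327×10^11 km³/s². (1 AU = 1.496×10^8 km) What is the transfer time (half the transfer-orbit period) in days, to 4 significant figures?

In km: r₁ = 1.33 × 1.496×10^8 = 1.98968×10^8 km; r₂ = 4.96 × 1.496×10^8 = 7.42016×10^8 km.
Transfer-ellipse semi-major axis a_t = (r₁ + r₂)/2 = (1.98968×10^8 + 7.42016×10^8)/2 = 4.70492×10^8 km.
By Kepler's third law the transfer-orbit period is T = 2π√(a_t³/μ), so t = T/2 = 8.801×10^7 s.
Converting: 8.801×10^7 s ÷ 86400 s/day = 1019 days.

t = 1019 days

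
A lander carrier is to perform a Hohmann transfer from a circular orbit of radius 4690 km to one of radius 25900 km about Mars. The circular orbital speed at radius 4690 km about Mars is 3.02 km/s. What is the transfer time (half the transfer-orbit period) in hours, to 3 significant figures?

From the circular-orbit relation v² = μ/r at r = 4690 km: μ = v²r = (3.02)² × 4690 = 42774.7 km³/s².
Semi-major axis of the transfer orbit: a_t = (4690 + 25900)/2 = 15295 km.
By Kepler's third law the transfer-orbit period is T = 2π√(a_t³/μ), so t = T/2 = 28730 s.
Converting: 28730 s ÷ 3600 s/hour = 7.98 hours.

t = 7.98 hours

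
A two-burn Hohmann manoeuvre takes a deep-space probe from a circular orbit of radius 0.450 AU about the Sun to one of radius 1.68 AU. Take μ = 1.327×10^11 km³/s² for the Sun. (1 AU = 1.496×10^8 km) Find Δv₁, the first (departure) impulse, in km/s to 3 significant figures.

In km: r₁ = 0.450 × 1.496×10^8 = 6.732×10^7 km; r₂ = 1.68 × 1.496×10^8 = 2.51328×10^8 km.
Semi-major axis of the transfer orbit: a_t = (6.732×10^7 + 2.51328×10^8)/2 = 1.59324×10^8 km.
Circular speed at r = 6.732×10^7 km: v_c = √(μ/r) = 44.40 km/s.
Transfer-orbit speed at the same r (vis-viva, a = a_t): v_t = √[μ(2/r − 1/a_t)] = 55.76 km/s.
Δv₁ = |v_t − v_c| = |55.76 − 44.40| = 11.36 km/s.

Δv₁ = 11.4 km/s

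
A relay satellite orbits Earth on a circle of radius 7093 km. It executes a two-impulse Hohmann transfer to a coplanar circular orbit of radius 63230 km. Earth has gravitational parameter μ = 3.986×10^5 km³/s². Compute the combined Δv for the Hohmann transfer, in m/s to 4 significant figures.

Semi-major axis of the transfer orbit: a_t = (7093 + 63230)/2 = 35161.5 km.
Circular speed at r₁: v₁ = √(μ/r₁) = √(3.986×10^5/7093) = 7.49642 km/s.
Transfer-orbit speed at r₁ (vis-viva): v_p = √[μ(2/r₁ − 1/a_t)] = 10.0527 km/s.
First burn Δv₁ = |v_p − v₁| = 2.556 km/s.
At r₂, v₂ = √(μ/r₂) = 2.511 km/s.
Transfer-orbit speed at r₂: v_a = √[μ(2/r₂ − 1/a_t)] = 1.128 km/s.
Second burn Δv₂ = |v₂ − v_a| = 1.383 km/s.
Δv = Δv₁ + Δv₂ = 2.556 + 1.383 = 3.939 km/s.

Δv = 3939 m/s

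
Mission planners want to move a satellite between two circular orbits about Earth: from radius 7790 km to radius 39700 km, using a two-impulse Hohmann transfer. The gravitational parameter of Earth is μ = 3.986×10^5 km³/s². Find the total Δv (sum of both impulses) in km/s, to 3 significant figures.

Δv = 3.45 km/s

Semi-major axis of the transfer orbit: a_t = (7790 + 39700)/2 = 23745 km.
Circular speed at r₁: v₁ = √(μ/r₁) = √(3.986×10^5/7790) = 7.153 km/s.
On the transfer ellipse at r₁, vis-viva equation gives v_p = √[μ(2/r₁ − 1/a_t)] = 9.249 km/s.
First burn Δv₁ = |v_p − v₁| = 2.096 km/s.
Circular speed at r₂: v₂ = √(μ/r₂) = 3.169 km/s.
Transfer-orbit speed at r₂: v_a = √[μ(2/r₂ − 1/a_t)] = 1.815 km/s.
Second burn Δv₂ = |v₂ − v_a| = 1.354 km/s.
Total Δv = Δv₁ + Δv₂ = 3.450 km/s.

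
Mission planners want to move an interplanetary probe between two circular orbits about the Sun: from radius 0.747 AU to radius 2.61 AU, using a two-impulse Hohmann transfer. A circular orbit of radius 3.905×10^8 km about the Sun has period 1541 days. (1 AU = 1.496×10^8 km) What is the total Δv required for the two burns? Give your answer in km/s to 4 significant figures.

Δv = 14.64 km/s

From Kepler's third law T² = 4π²r³/μ at r = 3.905×10^8 km, T = 1541 days = 1541 × 86400 s = 1.331424×10^8 s: μ = 4π²r³/T² = 1.32614×10^11 km³/s².
In km: r₁ = 0.747 × 1.496×10^8 = 1.117512×10^8 km; r₂ = 2.61 × 1.496×10^8 = 3.90456×10^8 km.
Semi-major axis of the transfer orbit: a_t = (1.117512×10^8 + 3.90456×10^8)/2 = 2.511036×10^8 km.
At r₁ the circular-orbit speed is v₁ = √(μ/r₁) = 34.448 km/s.
Transfer-orbit speed at r₁ (v² = μ(2/r − 1/a)): v_p = √[μ(2/r₁ − 1/a_t)] = 42.956 km/s.
First burn Δv₁ = |v_p − v₁| = 8.508 km/s.
At r₂, v₂ = √(μ/r₂) = 18.429 km/s.
Transfer-orbit speed at r₂: v_a = √[μ(2/r₂ − 1/a_t)] = 12.294 km/s.
Second burn Δv₂ = |v₂ − v_a| = 6.135 km/s.
Total Δv = Δv₁ + Δv₂ = 14.64 km/s.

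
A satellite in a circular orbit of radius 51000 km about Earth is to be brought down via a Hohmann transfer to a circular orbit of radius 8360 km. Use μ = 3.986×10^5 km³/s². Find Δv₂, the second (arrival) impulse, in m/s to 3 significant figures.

Transfer-ellipse semi-major axis a_t = (r₁ + r₂)/2 = (51000 + 8360)/2 = 29680 km.
Circular speed at r = 8360 km: v_c = √(μ/r) = 6.905 km/s.
Vis-viva on the transfer ellipse at r = 8360 km gives v_t = √[μ(2/r − 1/a_t)] = 9.051 km/s.
Δv₂ = |v_t − v_c| = |9.051 − 6.905| = 2.146 km/s.

Δv₂ = 2150 m/s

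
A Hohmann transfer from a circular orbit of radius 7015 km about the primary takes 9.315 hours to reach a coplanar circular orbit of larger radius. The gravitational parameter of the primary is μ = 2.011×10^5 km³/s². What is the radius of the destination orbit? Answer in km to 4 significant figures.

Transfer time t = 9.315 hours = 33534 s, and t = π√(a_t³/μ).
So a_t = (μ t²/π²)^(1/3) = (2.011×10^5 × (33534)² / π²)^(1/3) = 28403 km.
Since a_t = (r₁ + r₂)/2, r₂ = 2a_t − r₁ = 2×28403 − 7015 = 49791 km.

r₂ = 49790 km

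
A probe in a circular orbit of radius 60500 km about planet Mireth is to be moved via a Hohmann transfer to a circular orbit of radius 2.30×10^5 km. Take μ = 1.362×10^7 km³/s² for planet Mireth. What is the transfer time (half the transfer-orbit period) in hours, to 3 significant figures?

The Hohmann ellipse has a_t = (r₁ + r₂)/2 = 1.4525×10^5 km.
Half the transfer-orbit period gives t = π√(a_t³/μ) = 47120 s.
Converting: 47120 s ÷ 3600 s/hour = 13.1 hours.

t = 13.1 hours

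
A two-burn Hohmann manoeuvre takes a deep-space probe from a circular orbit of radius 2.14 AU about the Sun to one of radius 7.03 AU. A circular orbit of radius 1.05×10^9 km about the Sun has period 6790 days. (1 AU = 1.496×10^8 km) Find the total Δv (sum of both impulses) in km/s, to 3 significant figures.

Δv = 8.41 km/s

From Kepler's third law T² = 4π²r³/μ at r = 1.05×10^9 km, T = 6790 days = 6790 × 86400 s = 5.86656×10^8 s: μ = 4π²r³/T² = 1.32789×10^11 km³/s².
In km: r₁ = 2.14 × 1.496×10^8 = 3.20144×10^8 km; r₂ = 7.03 × 1.496×10^8 = 1.051688×10^9 km.
Semi-major axis of the transfer orbit: a_t = (3.20144×10^8 + 1.051688×10^9)/2 = 6.85916×10^8 km.
At r₁ the circular-orbit speed is v₁ = √(μ/r₁) = 20.366 km/s.
On the transfer ellipse at r₁, v² = μ(2/r − 1/a) gives v_p = √[μ(2/r₁ − 1/a_t)] = 25.218 km/s.
First burn Δv₁ = |v_p − v₁| = 4.852 km/s.
At r₂, v₂ = √(μ/r₂) = 11.237 km/s.
Transfer-orbit speed at r₂: v_a = √[μ(2/r₂ − 1/a_t)] = 7.6767 km/s.
Second burn Δv₂ = |v₂ − v_a| = 3.560 km/s.
Δv = Δv₁ + Δv₂ = 4.852 + 3.560 = 8.412 km/s.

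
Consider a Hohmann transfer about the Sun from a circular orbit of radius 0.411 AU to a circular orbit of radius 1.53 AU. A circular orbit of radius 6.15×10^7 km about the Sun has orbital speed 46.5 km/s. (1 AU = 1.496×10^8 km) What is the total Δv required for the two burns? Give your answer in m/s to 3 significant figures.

From the circular-orbit relation v² = μ/r at r = 6.15×10^7 km: μ = v²r = (46.5)² × 6.15×10^7 = 1.32978×10^11 km³/s².
In km: r₁ = 0.411 × 1.496×10^8 = 6.14856×10^7 km; r₂ = 1.53 × 1.496×10^8 = 2.28888×10^8 km.
The Hohmann ellipse has a_t = (r₁ + r₂)/2 = 1.451868×10^8 km.
Circular speed at r₁: v₁ = √(μ/r₁) = √(1.32978×10^11/6.14856×10^7) = 46.5054 km/s.
On the transfer ellipse at r₁, v² = μ(2/r − 1/a) gives v_p = √[μ(2/r₁ − 1/a_t)] = 58.3918 km/s.
First burn Δv₁ = |v_p − v₁| = 11.886 km/s.
Circular speed at r₂: v₂ = √(μ/r₂) = 24.1034 km/s.
Transfer-orbit speed at r₂: v_a = √[μ(2/r₂ − 1/a_t)] = 15.6856 km/s.
Second burn Δv₂ = |v₂ − v_a| = 8.4178 km/s.
Total Δv = Δv₁ + Δv₂ = 20.30 km/s.

Δv = 20300 m/s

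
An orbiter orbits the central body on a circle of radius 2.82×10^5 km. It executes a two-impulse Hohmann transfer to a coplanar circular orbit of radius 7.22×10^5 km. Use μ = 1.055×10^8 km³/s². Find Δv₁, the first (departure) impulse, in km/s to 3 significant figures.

Transfer-ellipse semi-major axis a_t = (r₁ + r₂)/2 = (2.820×10^5 + 7.220×10^5)/2 = 5.020×10^5 km.
Circular speed at r = 2.820×10^5 km: v_c = √(μ/r) = 19.342 km/s.
Vis-viva on the transfer ellipse at r = 2.820×10^5 km gives v_t = √[μ(2/r − 1/a_t)] = 23.196 km/s.
Δv₁ = |v_t − v_c| = |23.196 − 19.342| = 3.854 km/s.

Δv₁ = 3.85 km/s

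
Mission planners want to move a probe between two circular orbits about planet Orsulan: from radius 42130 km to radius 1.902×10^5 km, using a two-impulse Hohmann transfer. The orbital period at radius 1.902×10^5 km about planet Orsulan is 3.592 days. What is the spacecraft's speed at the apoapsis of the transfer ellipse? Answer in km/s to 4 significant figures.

From Kepler's third law T² = 4π²r³/μ at r = 1.902×10^5 km, T = 3.592 days = 3.592 × 86400 s = 3.103488×10^5 s: μ = 4π²r³/T² = 2.82027×10^6 km³/s².
The Hohmann ellipse has a_t = (r₁ + r₂)/2 = 1.16165×10^5 km.
At apoapsis, r = 1.902×10^5 km.
From the vis-viva equation, v = √[μ(2/r − 1/a_t)] = 2.319 km/s.

v = 2.319 km/s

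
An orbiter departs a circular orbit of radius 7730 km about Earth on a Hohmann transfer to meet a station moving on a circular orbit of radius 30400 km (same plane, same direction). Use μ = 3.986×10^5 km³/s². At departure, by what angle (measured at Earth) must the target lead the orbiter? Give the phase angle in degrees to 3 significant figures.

Semi-major axis of the transfer orbit: a_t = (7730 + 30400)/2 = 19065 km.
The half-period of the transfer ellipse is t = π√(a_t³/μ) = 13098.95 s.
The target's mean motion on its circular orbit is ω₂ = √(μ/r₂³) = 1.191128×10^-4 rad/s.
Angle swept by the target during transfer: ω₂·t = 1.5603 rad = 89.40°.
The orbiter traverses 180° on the transfer ellipse, so the target must lead by 180° − 89.40° = 90.6°.

φ = 90.6°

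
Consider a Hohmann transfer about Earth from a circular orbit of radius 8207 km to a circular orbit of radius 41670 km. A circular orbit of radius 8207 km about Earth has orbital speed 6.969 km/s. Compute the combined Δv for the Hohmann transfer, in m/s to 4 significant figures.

Δv = 3358 m/s

From the circular-orbit relation v² = μ/r at r = 8207 km: μ = v²r = (6.969)² × 8207 = 3.98589×10^5 km³/s².
Transfer-ellipse semi-major axis a_t = (r₁ + r₂)/2 = (8207 + 41670)/2 = 24938.5 km.
At r₁ the circular-orbit speed is v₁ = √(μ/r₁) = 6.969 km/s.
On the transfer ellipse at r₁, v² = μ(2/r − 1/a) gives v_p = √[μ(2/r₁ − 1/a_t)] = 9.008 km/s.
First burn Δv₁ = |v_p − v₁| = 2.039 km/s.
At r₂, v₂ = √(μ/r₂) = 3.093 km/s.
Transfer-orbit speed at r₂: v_a = √[μ(2/r₂ − 1/a_t)] = 1.774 km/s.
Second burn Δv₂ = |v₂ − v_a| = 1.319 km/s.
Δv = Δv₁ + Δv₂ = 2.039 + 1.319 = 3.358 km/s.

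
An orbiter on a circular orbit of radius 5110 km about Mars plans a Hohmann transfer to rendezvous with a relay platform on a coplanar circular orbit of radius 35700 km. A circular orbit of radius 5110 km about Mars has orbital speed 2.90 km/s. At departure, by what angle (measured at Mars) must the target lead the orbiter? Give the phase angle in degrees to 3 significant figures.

φ = 102°

From the circular-orbit relation v² = μ/r at r = 5110 km: μ = v²r = (2.90)² × 5110 = 42975.1 km³/s².
Semi-major axis of the transfer orbit: a_t = (5110 + 35700)/2 = 20405 km.
Transfer time t = π√(a_t³/μ) = 44172 s.
The target's mean motion on its circular orbit is ω₂ = √(μ/r₂³) = 3.0733×10^-5 rad/s.
Angle swept by the target during transfer: ω₂·t = 1.3575 rad = 77.78°.
The orbiter traverses 180° on the transfer ellipse, so the target must lead by 180° − 77.78° = 102°.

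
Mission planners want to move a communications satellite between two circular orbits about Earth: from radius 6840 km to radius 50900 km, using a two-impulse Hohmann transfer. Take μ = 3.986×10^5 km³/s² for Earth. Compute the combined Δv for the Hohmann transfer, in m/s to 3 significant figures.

Transfer-ellipse semi-major axis a_t = (r₁ + r₂)/2 = (6840 + 50900)/2 = 28870 km.
At r₁ the circular-orbit speed is v₁ = √(μ/r₁) = 7.63380 km/s.
On the transfer ellipse at r₁, v² = μ(2/r − 1/a) gives v_p = √[μ(2/r₁ − 1/a_t)] = 10.1362 km/s.
First burn Δv₁ = |v_p − v₁| = 2.5024 km/s.
Circular speed at r₂: v₂ = √(μ/r₂) = 2.7984 km/s.
Transfer-orbit speed at r₂: v_a = √[μ(2/r₂ − 1/a_t)] = 1.3621 km/s.
Second burn Δv₂ = |v₂ − v_a| = 1.4363 km/s.
Δv = Δv₁ + Δv₂ = 2.5024 + 1.4363 = 3.939 km/s.

Δv = 3940 m/s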